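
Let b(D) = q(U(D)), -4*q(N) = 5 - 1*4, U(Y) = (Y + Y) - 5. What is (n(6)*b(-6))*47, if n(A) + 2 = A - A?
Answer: 47/2 ≈ 23.500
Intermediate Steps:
n(A) = -2 (n(A) = -2 + (A - A) = -2 + 0 = -2)
U(Y) = -5 + 2*Y (U(Y) = 2*Y - 5 = -5 + 2*Y)
q(N) = -¼ (q(N) = -(5 - 1*4)/4 = -(5 - 4)/4 = -¼*1 = -¼)
b(D) = -¼
(n(6)*b(-6))*47 = -2*(-¼)*47 = (½)*47 = 47/2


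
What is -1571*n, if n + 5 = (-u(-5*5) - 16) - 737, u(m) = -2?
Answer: 1187676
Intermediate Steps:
n = -756 (n = -5 + ((-1*(-2) - 16) - 737) = -5 + ((2 - 16) - 737) = -5 + (-14 - 737) = -5 - 751 = -756)
-1571*n = -1571*(-756) = 1187676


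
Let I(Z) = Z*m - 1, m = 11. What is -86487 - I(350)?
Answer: -90336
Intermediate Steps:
I(Z) = -1 + 11*Z (I(Z) = Z*11 - 1 = 11*Z - 1 = -1 + 11*Z)
-86487 - I(350) = -86487 - (-1 + 11*350) = -86487 - (-1 + 3850) = -86487 - 1*3849 = -86487 - 3849 = -90336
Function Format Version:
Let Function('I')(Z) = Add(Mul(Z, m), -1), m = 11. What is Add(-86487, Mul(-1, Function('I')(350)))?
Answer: -90336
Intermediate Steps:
Function('I')(Z) = Add(-1, Mul(11, Z)) (Function('I')(Z) = Add(Mul(Z, 11), -1) = Add(Mul(11, Z), -1) = Add(-1, Mul(11, Z)))
Add(-86487, Mul(-1, Function('I')(350))) = Add(-86487, Mul(-1, Add(-1, Mul(11, 350)))) = Add(-86487, Mul(-1, Add(-1, 3850))) = Add(-86487, Mul(-1, 3849)) = Add(-86487, -3849) = -90336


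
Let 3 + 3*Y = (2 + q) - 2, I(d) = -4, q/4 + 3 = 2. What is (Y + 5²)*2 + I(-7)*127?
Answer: -1388/3 ≈ -462.67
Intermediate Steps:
q = -4 (q = -12 + 4*2 = -12 + 8 = -4)
Y = -7/3 (Y = -1 + ((2 - 4) - 2)/3 = -1 + (-2 - 2)/3 = -1 + (⅓)*(-4) = -1 - 4/3 = -7/3 ≈ -2.3333)
(Y + 5²)*2 + I(-7)*127 = (-7/3 + 5²)*2 - 4*127 = (-7/3 + 25)*2 - 508 = (68/3)*2 - 508 = 136/3 - 508 = -1388/3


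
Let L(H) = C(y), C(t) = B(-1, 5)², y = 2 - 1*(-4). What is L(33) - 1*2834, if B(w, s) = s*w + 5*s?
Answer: -2434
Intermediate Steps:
y = 6 (y = 2 + 4 = 6)
B(w, s) = 5*s + s*w
C(t) = 400 (C(t) = (5*(5 - 1))² = (5*4)² = 20² = 400)
L(H) = 400
L(33) - 1*2834 = 400 - 1*2834 = 400 - 2834 = -2434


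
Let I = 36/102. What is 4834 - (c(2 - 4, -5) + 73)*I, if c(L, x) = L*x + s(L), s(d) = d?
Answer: 81692/17 ≈ 4805.4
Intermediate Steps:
I = 6/17 (I = 36*(1/102) = 6/17 ≈ 0.35294)
c(L, x) = L + L*x (c(L, x) = L*x + L = L + L*x)
4834 - (c(2 - 4, -5) + 73)*I = 4834 - ((2 - 4)*(1 - 5) + 73)*6/17 = 4834 - (-2*(-4) + 73)*6/17 = 4834 - (8 + 73)*6/17 = 4834 - 81*6/17 = 4834 - 1*486/17 = 4834 - 486/17 = 81692/17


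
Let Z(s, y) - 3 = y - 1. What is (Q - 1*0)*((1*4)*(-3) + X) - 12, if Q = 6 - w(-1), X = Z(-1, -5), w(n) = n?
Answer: -117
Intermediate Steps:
Z(s, y) = 2 + y (Z(s, y) = 3 + (y - 1) = 3 + (-1 + y) = 2 + y)
X = -3 (X = 2 - 5 = -3)
Q = 7 (Q = 6 - 1*(-1) = 6 + 1 = 7)
(Q - 1*0)*((1*4)*(-3) + X) - 12 = (7 - 1*0)*((1*4)*(-3) - 3) - 12 = (7 + 0)*(4*(-3) - 3) - 12 = 7*(-12 - 3) - 12 = 7*(-15) - 12 = -105 - 12 = -117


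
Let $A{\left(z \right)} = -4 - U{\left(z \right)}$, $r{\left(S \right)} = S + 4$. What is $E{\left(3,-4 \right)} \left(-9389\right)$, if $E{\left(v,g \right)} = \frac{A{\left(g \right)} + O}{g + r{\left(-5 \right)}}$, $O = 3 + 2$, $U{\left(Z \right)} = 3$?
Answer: $- \frac{18778}{5} \approx -3755.6$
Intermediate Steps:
$r{\left(S \right)} = 4 + S$
$A{\left(z \right)} = -7$ ($A{\left(z \right)} = -4 - 3 = -7$)
$O = 5$
$E{\left(v,g \right)} = - \frac{2}{-1 + g}$ ($E{\left(v,g \right)} = \frac{-7 + 5}{g + \left(4 - 5\right)} = - \frac{2}{g - 1} = - \frac{2}{-1 + g}$)
$E{\left(3,-4 \right)} \left(-9389\right) = - \frac{2}{-1 - 4} \left(-9389\right) = - \frac{2}{-5} \left(-9389\right) = \left(-2\right) \left(- \frac{1}{5}\right) \left(-9389\right) = \frac{2}{5} \left(-9389\right) = - \frac{18778}{5}$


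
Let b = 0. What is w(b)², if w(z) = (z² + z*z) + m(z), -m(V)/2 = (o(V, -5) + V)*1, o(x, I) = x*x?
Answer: 0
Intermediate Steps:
o(x, I) = x²
m(V) = -2*V - 2*V² (m(V) = -2*(V² + V) = -2*(V + V²) = -2*V - 2*V²)
w(z) = 2*z² + 2*z*(-1 - z) (w(z) = (z² + z*z) + 2*z*(-1 - z) = (z² + z²) + 2*z*(-1 - z) = 2*z² + 2*z*(-1 - z))
w(b)² = (-2*0)² = 0² = 0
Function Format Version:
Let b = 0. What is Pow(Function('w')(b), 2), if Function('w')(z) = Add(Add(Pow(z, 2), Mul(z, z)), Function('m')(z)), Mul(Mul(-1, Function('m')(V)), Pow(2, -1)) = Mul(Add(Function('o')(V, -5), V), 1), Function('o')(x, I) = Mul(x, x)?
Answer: 0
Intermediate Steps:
Function('o')(x, I) = Pow(x, 2)
Function('m')(V) = Add(Mul(-2, V), Mul(-2, Pow(V, 2))) (Function('m')(V) = Mul(-2, Mul(Add(Pow(V, 2), V), 1)) = Mul(-2, Mul(Add(V, Pow(V, 2)), 1)) = Mul(-2, Add(V, Pow(V, 2))) = Add(Mul(-2, V), Mul(-2, Pow(V, 2))))
Function('w')(z) = Add(Mul(2, Pow(z, 2)), Mul(2, z, Add(-1, Mul(-1, z)))) (Function('w')(z) = Add(Add(Pow(z, 2), Mul(z, z)), Mul(2, z, Add(-1, Mul(-1, z)))) = Add(Add(Pow(z, 2), Pow(z, 2)), Mul(2, z, Add(-1, Mul(-1, z)))) = Add(Mul(2, Pow(z, 2)), Mul(2, z, Add(-1, Mul(-1, z)))))
Pow(Function('w')(b), 2) = Pow(Mul(-2, 0), 2) = Pow(0, 2) = 0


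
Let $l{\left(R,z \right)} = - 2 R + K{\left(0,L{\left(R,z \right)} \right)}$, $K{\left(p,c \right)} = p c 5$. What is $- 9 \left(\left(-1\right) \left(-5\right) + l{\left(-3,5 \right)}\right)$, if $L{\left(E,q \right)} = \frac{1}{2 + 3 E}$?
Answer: $-99$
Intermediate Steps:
$K{\left(p,c \right)} = 5 c p$ ($K{\left(p,c \right)} = c p 5 = 5 c p$)
$l{\left(R,z \right)} = - 2 R$ ($l{\left(R,z \right)} = - 2 R + 5 \frac{1}{2 + 3 R} 0 = - 2 R + 0 = - 2 R$)
$- 9 \left(\left(-1\right) \left(-5\right) + l{\left(-3,5 \right)}\right) = - 9 \left(\left(-1\right) \left(-5\right) - -6\right) = - 9 \left(5 + 6\right) = \left(-9\right) 11 = -99$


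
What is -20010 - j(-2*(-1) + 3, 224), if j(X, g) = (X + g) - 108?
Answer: -20131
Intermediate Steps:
j(X, g) = -108 + X + g
-20010 - j(-2*(-1) + 3, 224) = -20010 - (-108 + (-2*(-1) + 3) + 224) = -20010 - (-108 + (2 + 3) + 224) = -20010 - (-108 + 5 + 224) = -20010 - 1*121 = -20010 - 121 = -20131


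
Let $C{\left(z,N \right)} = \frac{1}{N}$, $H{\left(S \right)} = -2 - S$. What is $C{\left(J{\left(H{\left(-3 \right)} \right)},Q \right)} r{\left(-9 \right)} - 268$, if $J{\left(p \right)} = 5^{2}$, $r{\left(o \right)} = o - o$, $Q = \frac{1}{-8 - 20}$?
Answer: $-268$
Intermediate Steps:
$Q = - \frac{1}{28}$ ($Q = \frac{1}{-28} = - \frac{1}{28} \approx -0.035714$)
$r{\left(o \right)} = 0$
$J{\left(p \right)} = 25$
$C{\left(J{\left(H{\left(-3 \right)} \right)},Q \right)} r{\left(-9 \right)} - 268 = \frac{1}{- \frac{1}{28}} \cdot 0 - 268 = \left(-28\right) 0 - 268 = 0 - 268 = -268$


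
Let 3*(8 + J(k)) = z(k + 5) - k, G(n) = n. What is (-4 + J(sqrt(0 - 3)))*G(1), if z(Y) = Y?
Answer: -31/3 ≈ -10.333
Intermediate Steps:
J(k) = -19/3 (J(k) = -8 + ((k + 5) - k)/3 = -8 + ((5 + k) - k)/3 = -8 + (1/3)*5 = -8 + 5/3 = -19/3)
(-4 + J(sqrt(0 - 3)))*G(1) = (-4 - 19/3)*1 = -31/3*1 = -31/3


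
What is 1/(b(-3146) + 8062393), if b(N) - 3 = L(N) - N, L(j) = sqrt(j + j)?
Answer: 4032771/32526483880028 - 11*I*sqrt(13)/32526483880028 ≈ 1.2398e-7 - 1.2193e-12*I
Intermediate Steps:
L(j) = sqrt(2)*sqrt(j) (L(j) = sqrt(2*j) = sqrt(2)*sqrt(j))
b(N) = 3 - N + sqrt(2)*sqrt(N) (b(N) = 3 + (sqrt(2)*sqrt(N) - N) = 3 + (-N + sqrt(2)*sqrt(N)) = 3 - N + sqrt(2)*sqrt(N))
1/(b(-3146) + 8062393) = 1/((3 - 1*(-3146) + sqrt(2)*sqrt(-3146)) + 8062393) = 1/((3 + 3146 + sqrt(2)*(11*I*sqrt(26))) + 8062393) = 1/((3 + 3146 + 22*I*sqrt(13)) + 8062393) = 1/((3149 + 22*I*sqrt(13)) + 8062393) = 1/(8065542 + 22*I*sqrt(13))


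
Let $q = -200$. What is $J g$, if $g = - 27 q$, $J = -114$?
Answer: $-615600$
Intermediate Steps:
$g = 5400$ ($g = \left(-27\right) \left(-200\right) = 5400$)
$J g = \left(-114\right) 5400 = -615600$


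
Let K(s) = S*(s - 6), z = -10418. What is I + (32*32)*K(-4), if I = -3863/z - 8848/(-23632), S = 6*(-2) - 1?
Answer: 292625755875/2198198 ≈ 1.3312e+5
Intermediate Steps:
S = -13 (S = -12 - 1 = -13)
I = 1638115/2198198 (I = -3863/(-10418) - 8848/(-23632) = -3863*(-1/10418) - 8848*(-1/23632) = 3863/10418 + 79/211 = 1638115/2198198 ≈ 0.74521)
K(s) = 78 - 13*s (K(s) = -13*(s - 6) = -13*(-6 + s) = 78 - 13*s)
I + (32*32)*K(-4) = 1638115/2198198 + (32*32)*(78 - 13*(-4)) = 1638115/2198198 + 1024*(78 + 52) = 1638115/2198198 + 1024*130 = 1638115/2198198 + 133120 = 292625755875/2198198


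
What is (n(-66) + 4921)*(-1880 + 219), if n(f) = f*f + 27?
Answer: -15453944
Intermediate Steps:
n(f) = 27 + f**2 (n(f) = f**2 + 27 = 27 + f**2)
(n(-66) + 4921)*(-1880 + 219) = ((27 + (-66)**2) + 4921)*(-1880 + 219) = ((27 + 4356) + 4921)*(-1661) = (4383 + 4921)*(-1661) = 9304*(-1661) = -15453944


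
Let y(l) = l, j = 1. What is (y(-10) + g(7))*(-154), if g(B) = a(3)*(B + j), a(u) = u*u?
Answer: -9548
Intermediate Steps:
a(u) = u²
g(B) = 9 + 9*B (g(B) = 3²*(B + 1) = 9*(1 + B) = 9 + 9*B)
(y(-10) + g(7))*(-154) = (-10 + (9 + 9*7))*(-154) = (-10 + (9 + 63))*(-154) = (-10 + 72)*(-154) = 62*(-154) = -9548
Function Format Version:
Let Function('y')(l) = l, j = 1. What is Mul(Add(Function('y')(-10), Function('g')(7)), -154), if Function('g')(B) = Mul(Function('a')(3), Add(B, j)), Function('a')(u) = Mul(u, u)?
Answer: -9548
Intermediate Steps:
Function('a')(u) = Pow(u, 2)
Function('g')(B) = Add(9, Mul(9, B)) (Function('g')(B) = Mul(Pow(3, 2), Add(B, 1)) = Mul(9, Add(1, B)) = Add(9, Mul(9, B)))
Mul(Add(Function('y')(-10), Function('g')(7)), -154) = Mul(Add(-10, Add(9, Mul(9, 7))), -154) = Mul(Add(-10, Add(9, 63)), -154) = Mul(Add(-10, 72), -154) = Mul(62, -154) = -9548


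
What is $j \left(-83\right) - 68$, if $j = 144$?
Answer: $-12020$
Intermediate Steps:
$j \left(-83\right) - 68 = 144 \left(-83\right) - 68 = -11952 - 68 = -12020$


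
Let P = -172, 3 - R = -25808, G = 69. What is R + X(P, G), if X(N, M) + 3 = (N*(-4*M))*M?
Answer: 3301376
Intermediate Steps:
R = 25811 (R = 3 - 1*(-25808) = 3 + 25808 = 25811)
X(N, M) = -3 - 4*N*M² (X(N, M) = -3 + (N*(-4*M))*M = -3 + (-4*M*N)*M = -3 - 4*N*M²)
R + X(P, G) = 25811 + (-3 - 4*(-172)*69²) = 25811 + (-3 - 4*(-172)*4761) = 25811 + (-3 + 3275568) = 25811 + 3275565 = 3301376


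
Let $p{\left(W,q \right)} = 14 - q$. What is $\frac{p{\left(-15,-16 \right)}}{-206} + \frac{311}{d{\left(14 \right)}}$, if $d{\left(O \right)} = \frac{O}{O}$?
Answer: $\frac{32018}{103} \approx 310.85$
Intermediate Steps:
$d{\left(O \right)} = 1$
$\frac{p{\left(-15,-16 \right)}}{-206} + \frac{311}{d{\left(14 \right)}} = \frac{14 - -16}{-206} + \frac{311}{1} = \left(14 + 16\right) \left(- \frac{1}{206}\right) + 311 \cdot 1 = 30 \left(- \frac{1}{206}\right) + 311 = - \frac{15}{103} + 311 = \frac{32018}{103}$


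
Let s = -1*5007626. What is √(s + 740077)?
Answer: 11*I*√35269 ≈ 2065.8*I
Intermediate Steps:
s = -5007626
√(s + 740077) = √(-5007626 + 740077) = √(-4267549) = 11*I*√35269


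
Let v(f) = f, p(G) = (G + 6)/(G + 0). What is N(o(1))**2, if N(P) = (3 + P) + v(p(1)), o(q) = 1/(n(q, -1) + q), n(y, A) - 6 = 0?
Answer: 5041/49 ≈ 102.88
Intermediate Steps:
n(y, A) = 6 (n(y, A) = 6 + 0 = 6)
p(G) = (6 + G)/G
o(q) = 1/(6 + q)
N(P) = 10 + P (N(P) = (3 + P) + (6 + 1)/1 = (3 + P) + 1*7 = (3 + P) + 7 = 10 + P)
N(o(1))**2 = (10 + 1/(6 + 1))**2 = (10 + 1/7)**2 = (71/7)**2 = 5041/49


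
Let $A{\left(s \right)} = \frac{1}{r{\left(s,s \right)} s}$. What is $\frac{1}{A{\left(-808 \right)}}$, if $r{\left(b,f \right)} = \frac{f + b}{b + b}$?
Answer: $-808$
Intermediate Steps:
$r{\left(b,f \right)} = \frac{b + f}{2 b}$
$A{\left(s \right)} = \frac{1}{s}$ ($A{\left(s \right)} = \frac{1}{\frac{s + s}{2 s} s} = \frac{1}{\frac{2 s}{2 s} s} = \frac{1}{1 s} = \frac{1}{s}$)
$\frac{1}{A{\left(-808 \right)}} = \frac{1}{\frac{1}{-808}} = \frac{1}{- \frac{1}{808}} = -808$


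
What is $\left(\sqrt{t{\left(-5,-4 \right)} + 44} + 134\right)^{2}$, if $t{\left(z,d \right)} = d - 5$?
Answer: $\left(134 + \sqrt{35}\right)^{2} \approx 19577.0$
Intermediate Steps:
$t{\left(z,d \right)} = -5 + d$
$\left(\sqrt{t{\left(-5,-4 \right)} + 44} + 134\right)^{2} = \left(\sqrt{\left(-5 - 4\right) + 44} + 134\right)^{2} = \left(\sqrt{-9 + 44} + 134\right)^{2} = \left(\sqrt{35} + 134\right)^{2} = \left(134 + \sqrt{35}\right)^{2}$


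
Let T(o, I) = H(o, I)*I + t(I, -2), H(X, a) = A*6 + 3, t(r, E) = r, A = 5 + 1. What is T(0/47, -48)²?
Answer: 3686400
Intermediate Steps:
A = 6
H(X, a) = 39 (H(X, a) = 6*6 + 3 = 36 + 3 = 39)
T(o, I) = 40*I (T(o, I) = 39*I + I = 40*I)
T(0/47, -48)² = (40*(-48))² = (-1920)² = 3686400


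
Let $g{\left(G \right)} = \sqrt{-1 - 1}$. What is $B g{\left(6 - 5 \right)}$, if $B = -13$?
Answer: $- 13 i \sqrt{2} \approx - 18.385 i$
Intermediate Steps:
$g{\left(G \right)} = i \sqrt{2}$ ($g{\left(G \right)} = \sqrt{-2} = i \sqrt{2}$)
$B g{\left(6 - 5 \right)} = - 13 i \sqrt{2}$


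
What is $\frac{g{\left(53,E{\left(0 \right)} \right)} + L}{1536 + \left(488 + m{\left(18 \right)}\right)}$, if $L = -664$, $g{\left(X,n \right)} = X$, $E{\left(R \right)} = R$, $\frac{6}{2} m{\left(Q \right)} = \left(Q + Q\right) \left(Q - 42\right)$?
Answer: $- \frac{611}{1736} \approx -0.35196$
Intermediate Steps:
$m{\left(Q \right)} = \frac{2 Q \left(-42 + Q\right)}{3}$ ($m{\left(Q \right)} = \frac{\left(Q + Q\right) \left(Q - 42\right)}{3} = \frac{2 Q \left(-42 + Q\right)}{3}$)
$\frac{g{\left(53,E{\left(0 \right)} \right)} + L}{1536 + \left(488 + m{\left(18 \right)}\right)} = \frac{53 - 664}{1536 + \left(488 + \frac{2}{3} \cdot 18 \left(-42 + 18\right)\right)} = - \frac{611}{1536 + \left(488 + \frac{2}{3} \cdot 18 \left(-24\right)\right)} = - \frac{611}{1536 + \left(488 - 288\right)} = - \frac{611}{1536 + 200} = - \frac{611}{1736}$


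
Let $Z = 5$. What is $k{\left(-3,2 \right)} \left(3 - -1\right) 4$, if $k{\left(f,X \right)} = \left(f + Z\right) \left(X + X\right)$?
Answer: $128$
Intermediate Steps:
$k{\left(f,X \right)} = 2 X \left(5 + f\right)$ ($k{\left(f,X \right)} = \left(f + 5\right) \left(X + X\right) = \left(5 + f\right) 2 X = 2 X \left(5 + f\right)$)
$k{\left(-3,2 \right)} \left(3 - -1\right) 4 = 2 \cdot 2 \left(5 - 3\right) \left(3 - -1\right) 4 = 2 \cdot 2 \cdot 2 \left(3 + \left(-4 + 5\right)\right) 4 = 8 \left(3 + 1\right) 4 = 8 \cdot 4 \cdot 4 = 32 \cdot 4 = 128$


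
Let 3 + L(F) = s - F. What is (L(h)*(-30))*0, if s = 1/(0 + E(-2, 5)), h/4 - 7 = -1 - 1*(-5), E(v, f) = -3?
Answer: 0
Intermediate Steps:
h = 44 (h = 28 + 4*(-1 - 1*(-5)) = 28 + 4*(-1 + 5) = 28 + 4*4 = 28 + 16 = 44)
s = -1/3 (s = 1/(0 - 3) = 1/(-3) = -1/3 ≈ -0.33333)
L(F) = -10/3 - F (L(F) = -3 + (-1/3 - F) = -10/3 - F)
(L(h)*(-30))*0 = ((-10/3 - 1*44)*(-30))*0 = ((-10/3 - 44)*(-30))*0 = -142/3*(-30)*0 = 1420*0 = 0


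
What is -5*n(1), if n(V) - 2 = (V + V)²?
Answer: -30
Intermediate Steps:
n(V) = 2 + 4*V² (n(V) = 2 + (V + V)² = 2 + (2*V)² = 2 + 4*V²)
-5*n(1) = -5*(2 + 4*1²) = -5*(2 + 4*1) = -5*(2 + 4) = -5*6 = -30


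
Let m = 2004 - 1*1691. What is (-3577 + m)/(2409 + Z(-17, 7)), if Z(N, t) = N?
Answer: -408/299 ≈ -1.3645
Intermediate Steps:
m = 313 (m = 2004 - 1691 = 313)
(-3577 + m)/(2409 + Z(-17, 7)) = (-3577 + 313)/(2409 - 17) = -3264/2392 = -3264*1/2392 = -408/299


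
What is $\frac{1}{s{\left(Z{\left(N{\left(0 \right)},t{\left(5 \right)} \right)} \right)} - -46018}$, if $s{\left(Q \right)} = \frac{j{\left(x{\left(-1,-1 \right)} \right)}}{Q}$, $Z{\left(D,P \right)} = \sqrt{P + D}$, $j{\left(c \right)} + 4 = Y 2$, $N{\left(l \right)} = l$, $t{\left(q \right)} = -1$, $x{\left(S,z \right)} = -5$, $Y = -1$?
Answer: $\frac{23009}{1058828180} - \frac{3 i}{1058828180} \approx 2.1731 \cdot 10^{-5} - 2.8333 \cdot 10^{-9} i$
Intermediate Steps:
$j{\left(c \right)} = -6$ ($j{\left(c \right)} = -4 - 2 = -6$)
$Z{\left(D,P \right)} = \sqrt{D + P}$
$s{\left(Q \right)} = - \frac{6}{Q}$
$\frac{1}{s{\left(Z{\left(N{\left(0 \right)},t{\left(5 \right)} \right)} \right)} - -46018} = \frac{1}{- \frac{6}{\sqrt{0 - 1}} - -46018} = \frac{1}{- \frac{6}{\sqrt{-1}} + 46018} = \frac{1}{- \frac{6}{i} + 46018} = \frac{1}{- 6 \left(- i\right) + 46018} = \frac{1}{6 i + 46018} = \frac{1}{46018 + 6 i} = \frac{46018 - 6 i}{2117656360}$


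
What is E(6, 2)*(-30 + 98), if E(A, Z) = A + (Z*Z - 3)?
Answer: 476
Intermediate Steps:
E(A, Z) = -3 + A + Z² (E(A, Z) = A + (Z² - 3) = A + (-3 + Z²) = -3 + A + Z²)
E(6, 2)*(-30 + 98) = (-3 + 6 + 2²)*(-30 + 98) = (-3 + 6 + 4)*68 = 7*68 = 476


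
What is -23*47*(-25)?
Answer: 27025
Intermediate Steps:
-23*47*(-25) = -1081*(-25) = 27025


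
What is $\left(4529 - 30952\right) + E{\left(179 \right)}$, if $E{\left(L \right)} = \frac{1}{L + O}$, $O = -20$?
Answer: $- \frac{4201256}{159} \approx -26423.0$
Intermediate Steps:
$E{\left(L \right)} = \frac{1}{-20 + L}$ ($E{\left(L \right)} = \frac{1}{L - 20} = \frac{1}{-20 + L}$)
$\left(4529 - 30952\right) + E{\left(179 \right)} = \left(4529 - 30952\right) + \frac{1}{-20 + 179} = -26423 + \frac{1}{159} = - \frac{4201256}{159}$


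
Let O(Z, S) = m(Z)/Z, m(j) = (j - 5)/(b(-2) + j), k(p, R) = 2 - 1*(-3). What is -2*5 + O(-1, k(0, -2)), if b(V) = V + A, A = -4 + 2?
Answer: -56/5 ≈ -11.200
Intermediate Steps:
A = -2
k(p, R) = 5 (k(p, R) = 2 + 3 = 5)
b(V) = -2 + V (b(V) = V - 2 = -2 + V)
m(j) = (-5 + j)/(-4 + j) (m(j) = (j - 5)/((-2 - 2) + j) = (-5 + j)/(-4 + j))
O(Z, S) = (-5 + Z)/(Z*(-4 + Z)) (O(Z, S) = ((-5 + Z)/(-4 + Z))/Z = (-5 + Z)/(Z*(-4 + Z)))
-2*5 + O(-1, k(0, -2)) = -2*5 + (-5 - 1)/((-1)*(-4 - 1)) = -10 - 1*(-6)/(-5) = -10 - 1*(-1/5)*(-6) = -10 - 6/5 = -56/5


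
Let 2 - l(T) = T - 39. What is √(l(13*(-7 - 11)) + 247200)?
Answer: 5*√9899 ≈ 497.47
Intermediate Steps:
l(T) = 41 - T (l(T) = 2 - (T - 39) = 2 - (-39 + T) = 2 + (39 - T) = 41 - T)
√(l(13*(-7 - 11)) + 247200) = √((41 - 13*(-7 - 11)) + 247200) = √((41 - 13*(-18)) + 247200) = √((41 - 1*(-234)) + 247200) = √((41 + 234) + 247200) = √(275 + 247200) = √247475 = 5*√9899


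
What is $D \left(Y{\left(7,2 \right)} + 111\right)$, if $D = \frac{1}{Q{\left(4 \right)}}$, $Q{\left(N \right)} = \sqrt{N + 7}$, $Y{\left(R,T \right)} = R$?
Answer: $\frac{118 \sqrt{11}}{11} \approx 35.578$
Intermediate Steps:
$Q{\left(N \right)} = \sqrt{7 + N}$
$D = \frac{\sqrt{11}}{11}$ ($D = \frac{1}{\sqrt{7 + 4}} = \frac{1}{\sqrt{11}} = \frac{\sqrt{11}}{11} \approx 0.30151$)
$D \left(Y{\left(7,2 \right)} + 111\right) = \frac{\sqrt{11}}{11} \left(7 + 111\right) = \frac{\sqrt{11}}{11} \cdot 118 = \frac{118 \sqrt{11}}{11}$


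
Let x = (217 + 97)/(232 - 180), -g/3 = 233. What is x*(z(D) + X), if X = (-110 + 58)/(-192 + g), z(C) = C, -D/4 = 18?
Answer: -5031850/11583 ≈ -434.42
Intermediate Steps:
D = -72 (D = -4*18 = -72)
g = -699 (g = -3*233 = -699)
x = 157/26 (x = 314/52 = 314*(1/52) = 157/26 ≈ 6.0385)
X = 52/891 (X = (-110 + 58)/(-192 - 699) = -52/(-891) = -52*(-1/891) = 52/891 ≈ 0.058361)
x*(z(D) + X) = 157*(-72 + 52/891)/26 = (157/26)*(-64100/891) = -5031850/11583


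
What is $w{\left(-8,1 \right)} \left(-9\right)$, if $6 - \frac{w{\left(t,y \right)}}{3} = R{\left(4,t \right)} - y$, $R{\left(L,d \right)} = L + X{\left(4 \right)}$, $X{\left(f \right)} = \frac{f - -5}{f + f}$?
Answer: $- \frac{405}{8} \approx -50.625$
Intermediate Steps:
$X{\left(f \right)} = \frac{5 + f}{2 f}$ ($X{\left(f \right)} = \frac{f + 5}{2 f} = \left(5 + f\right) \frac{1}{2 f} = \frac{5 + f}{2 f}$)
$R{\left(L,d \right)} = \frac{9}{8} + L$ ($R{\left(L,d \right)} = L + \frac{5 + 4}{2 \cdot 4} = L + \frac{1}{2} \cdot \frac{1}{4} \cdot 9 = L + \frac{9}{8} = \frac{9}{8} + L$)
$w{\left(t,y \right)} = \frac{21}{8} + 3 y$ ($w{\left(t,y \right)} = 18 - 3 \left(\left(\frac{9}{8} + 4\right) - y\right) = 18 - 3 \left(\frac{41}{8} - y\right) = 18 + \left(- \frac{123}{8} + 3 y\right) = \frac{21}{8} + 3 y$)
$w{\left(-8,1 \right)} \left(-9\right) = \left(\frac{21}{8} + 3 \cdot 1\right) \left(-9\right) = \left(\frac{21}{8} + 3\right) \left(-9\right) = \frac{45}{8} \left(-9\right) = - \frac{405}{8}$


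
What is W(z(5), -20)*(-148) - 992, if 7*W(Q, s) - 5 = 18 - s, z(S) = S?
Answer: -13308/7 ≈ -1901.1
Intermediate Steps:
W(Q, s) = 23/7 - s/7 (W(Q, s) = 5/7 + (18 - s)/7 = 5/7 + (18/7 - s/7) = 23/7 - s/7)
W(z(5), -20)*(-148) - 992 = (23/7 - ⅐*(-20))*(-148) - 992 = (23/7 + 20/7)*(-148) - 992 = (43/7)*(-148) - 992 = -6364/7 - 992 = -13308/7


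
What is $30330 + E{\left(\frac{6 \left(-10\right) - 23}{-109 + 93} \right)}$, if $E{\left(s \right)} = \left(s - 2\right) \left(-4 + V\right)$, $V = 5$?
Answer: $\frac{485331}{16} \approx 30333.0$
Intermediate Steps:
$E{\left(s \right)} = -2 + s$ ($E{\left(s \right)} = \left(s - 2\right) \left(-4 + 5\right) = \left(s - 2\right) 1 = \left(-2 + s\right) 1 = -2 + s$)
$30330 + E{\left(\frac{6 \left(-10\right) - 23}{-109 + 93} \right)} = 30330 - \left(2 - \frac{6 \left(-10\right) - 23}{-109 + 93}\right) = 30330 - \left(2 - \frac{-60 - 23}{-16}\right) = 30330 - - \frac{51}{16} = 30330 + \left(-2 + \frac{83}{16}\right) = 30330 + \frac{51}{16} = \frac{485331}{16}$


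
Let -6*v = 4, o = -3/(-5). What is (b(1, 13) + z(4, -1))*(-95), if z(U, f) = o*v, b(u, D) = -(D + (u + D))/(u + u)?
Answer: 2641/2 ≈ 1320.5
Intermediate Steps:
o = 3/5 (o = -3*(-1/5) = 3/5 ≈ 0.60000)
v = -2/3 (v = -1/6*4 = -2/3 ≈ -0.66667)
b(u, D) = -(u + 2*D)/(2*u) (b(u, D) = -(D + (D + u))/(2*u) = -(u + 2*D)*1/(2*u) = -(u + 2*D)/(2*u))
z(U, f) = -2/5 (z(U, f) = (3/5)*(-2/3) = -2/5)
(b(1, 13) + z(4, -1))*(-95) = ((-1*13 - 1/2*1)/1 - 2/5)*(-95) = (1*(-13 - 1/2) - 2/5)*(-95) = (1*(-27/2) - 2/5)*(-95) = (-27/2 - 2/5)*(-95) = -139/10*(-95) = 2641/2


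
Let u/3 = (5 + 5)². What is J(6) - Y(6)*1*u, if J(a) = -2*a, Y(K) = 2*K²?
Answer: -21612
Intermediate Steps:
u = 300 (u = 3*(5 + 5)² = 3*10² = 3*100 = 300)
J(6) - Y(6)*1*u = -2*6 - (2*6²)*1*300 = -12 - (2*36)*1*300 = -12 - 72*1*300 = -12 - 72*300 = -12 - 1*21600 = -12 - 21600 = -21612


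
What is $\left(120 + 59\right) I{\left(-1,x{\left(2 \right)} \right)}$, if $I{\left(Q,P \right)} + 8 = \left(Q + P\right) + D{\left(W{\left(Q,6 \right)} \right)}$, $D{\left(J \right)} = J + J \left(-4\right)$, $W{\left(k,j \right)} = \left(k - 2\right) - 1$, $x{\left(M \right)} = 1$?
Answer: $716$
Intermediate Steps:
$W{\left(k,j \right)} = -3 + k$ ($W{\left(k,j \right)} = \left(-2 + k\right) - 1 = -3 + k$)
$D{\left(J \right)} = - 3 J$ ($D{\left(J \right)} = J - 4 J = - 3 J$)
$I{\left(Q,P \right)} = 1 + P - 2 Q$ ($I{\left(Q,P \right)} = -8 - \left(- P - Q + 3 \left(-3 + Q\right)\right) = -8 - \left(-9 - P + 2 Q\right) = -8 + \left(9 + P - 2 Q\right) = 1 + P - 2 Q$)
$\left(120 + 59\right) I{\left(-1,x{\left(2 \right)} \right)} = \left(120 + 59\right) \left(1 + 1 - -2\right) = 179 \left(1 + 1 + 2\right) = 179 \cdot 4 = 716$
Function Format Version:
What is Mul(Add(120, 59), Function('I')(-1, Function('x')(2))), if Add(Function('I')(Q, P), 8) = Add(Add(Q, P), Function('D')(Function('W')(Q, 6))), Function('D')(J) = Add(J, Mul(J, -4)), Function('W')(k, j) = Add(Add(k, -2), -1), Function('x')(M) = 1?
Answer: 716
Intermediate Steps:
Function('W')(k, j) = Add(-3, k) (Function('W')(k, j) = Add(Add(-2, k), -1) = Add(-3, k))
Function('D')(J) = Mul(-3, J) (Function('D')(J) = Add(J, Mul(-4, J)) = Mul(-3, J))
Function('I')(Q, P) = Add(1, P, Mul(-2, Q)) (Function('I')(Q, P) = Add(-8, Add(Add(Q, P), Mul(-3, Add(-3, Q)))) = Add(-8, Add(Add(P, Q), Add(9, Mul(-3, Q)))) = Add(-8, Add(9, P, Mul(-2, Q))) = Add(1, P, Mul(-2, Q)))
Mul(Add(120, 59), Function('I')(-1, Function('x')(2))) = Mul(Add(120, 59), Add(1, 1, Mul(-2, -1))) = Mul(179, Add(1, 1, 2)) = Mul(179, 4) = 716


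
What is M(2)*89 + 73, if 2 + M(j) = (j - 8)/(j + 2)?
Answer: -477/2 ≈ -238.50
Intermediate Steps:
M(j) = -2 + (-8 + j)/(2 + j) (M(j) = -2 + (j - 8)/(j + 2) = -2 + (-8 + j)/(2 + j))
M(2)*89 + 73 = ((-12 - 1*2)/(2 + 2))*89 + 73 = ((-12 - 2)/4)*89 + 73 = ((¼)*(-14))*89 + 73 = -7/2*89 + 73 = -623/2 + 73 = -477/2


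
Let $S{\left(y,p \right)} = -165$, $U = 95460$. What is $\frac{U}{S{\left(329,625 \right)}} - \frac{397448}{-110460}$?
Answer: $- \frac{174648878}{303765} \approx -574.95$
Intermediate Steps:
$\frac{U}{S{\left(329,625 \right)}} - \frac{397448}{-110460} = \frac{95460}{-165} - \frac{397448}{-110460} = 95460 \left(- \frac{1}{165}\right) - - \frac{99362}{27615} = - \frac{6364}{11} + \frac{99362}{27615} = - \frac{174648878}{303765}$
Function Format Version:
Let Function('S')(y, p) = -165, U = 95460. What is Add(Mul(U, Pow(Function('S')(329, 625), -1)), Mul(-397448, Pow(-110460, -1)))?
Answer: Rational(-174648878, 303765) ≈ -574.95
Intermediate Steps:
Add(Mul(U, Pow(Function('S')(329, 625), -1)), Mul(-397448, Pow(-110460, -1))) = Add(Mul(95460, Pow(-165, -1)), Mul(-397448, Pow(-110460, -1))) = Add(Mul(95460, Rational(-1, 165)), Mul(-397448, Rational(-1, 110460))) = Add(Rational(-6364, 11), Rational(99362, 27615)) = Rational(-174648878, 303765)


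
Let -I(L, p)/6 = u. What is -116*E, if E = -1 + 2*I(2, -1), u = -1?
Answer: -1276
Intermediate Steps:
I(L, p) = 6 (I(L, p) = -6*(-1) = 6)
E = 11 (E = -1 + 2*6 = -1 + 12 = 11)
-116*E = -116*11 = -1276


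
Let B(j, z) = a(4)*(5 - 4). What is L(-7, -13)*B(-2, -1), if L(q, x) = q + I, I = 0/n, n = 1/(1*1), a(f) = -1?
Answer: 7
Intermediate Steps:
n = 1 (n = 1/1 = 1)
I = 0 (I = 0/1 = 0*1 = 0)
B(j, z) = -1 (B(j, z) = -(5 - 4) = -1*1 = -1)
L(q, x) = q (L(q, x) = q + 0 = q)
L(-7, -13)*B(-2, -1) = -7*(-1) = 7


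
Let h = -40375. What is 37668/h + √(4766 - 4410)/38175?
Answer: -37668/40375 + 2*√89/38175 ≈ -0.93246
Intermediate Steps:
37668/h + √(4766 - 4410)/38175 = 37668/(-40375) + √(4766 - 4410)/38175 = 37668*(-1/40375) + √356*(1/38175) = -37668/40375 + (2*√89)*(1/38175) = -37668/40375 + 2*√89/38175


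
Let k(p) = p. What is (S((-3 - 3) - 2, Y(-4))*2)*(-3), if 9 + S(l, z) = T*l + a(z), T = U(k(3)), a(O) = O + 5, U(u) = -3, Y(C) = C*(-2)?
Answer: -168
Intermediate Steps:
Y(C) = -2*C
a(O) = 5 + O
T = -3
S(l, z) = -4 + z - 3*l (S(l, z) = -9 + (-3*l + (5 + z)) = -9 + (5 + z - 3*l) = -4 + z - 3*l)
(S((-3 - 3) - 2, Y(-4))*2)*(-3) = ((-4 - 2*(-4) - 3*((-3 - 3) - 2))*2)*(-3) = ((-4 + 8 - 3*(-6 - 2))*2)*(-3) = ((-4 + 8 - 3*(-8))*2)*(-3) = ((-4 + 8 + 24)*2)*(-3) = (28*2)*(-3) = 56*(-3) = -168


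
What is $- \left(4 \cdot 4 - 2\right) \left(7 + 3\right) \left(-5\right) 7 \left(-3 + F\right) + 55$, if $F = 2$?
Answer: $-4845$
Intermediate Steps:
$- \left(4 \cdot 4 - 2\right) \left(7 + 3\right) \left(-5\right) 7 \left(-3 + F\right) + 55 = - \left(4 \cdot 4 - 2\right) \left(7 + 3\right) \left(-5\right) 7 \left(-3 + 2\right) + 55 = - \left(16 - 2\right) 10 \left(-5\right) 7 \left(-1\right) + 55 = - 14 \cdot 10 \left(-5\right) \left(-7\right) + 55 = - 140 \left(-5\right) \left(-7\right) + 55 = \left(-1\right) \left(-700\right) \left(-7\right) + 55 = 700 \left(-7\right) + 55 = -4900 + 55 = -4845$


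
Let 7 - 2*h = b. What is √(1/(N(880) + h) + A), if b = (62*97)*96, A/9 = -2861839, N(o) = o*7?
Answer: I*√8222629783764483273/565017 ≈ 5075.1*I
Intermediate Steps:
N(o) = 7*o
A = -25756551 (A = 9*(-2861839) = -25756551)
b = 577344 (b = 6014*96 = 577344)
h = -577337/2 (h = 7/2 - ½*577344 = 7/2 - 288672 = -577337/2 ≈ -2.8867e+5)
√(1/(N(880) + h) + A) = √(1/(7*880 - 577337/2) - 25756551) = √(1/(6160 - 577337/2) - 25756551) = √(1/(-565017/2) - 25756551) = √(-2/565017 - 25756551) = √(-14552889176369/565017) = I*√8222629783764483273/565017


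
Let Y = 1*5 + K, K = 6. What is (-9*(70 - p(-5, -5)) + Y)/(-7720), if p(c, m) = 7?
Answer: 139/1930 ≈ 0.072021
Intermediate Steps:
Y = 11 (Y = 1*5 + 6 = 5 + 6 = 11)
(-9*(70 - p(-5, -5)) + Y)/(-7720) = (-9*(70 - 1*7) + 11)/(-7720) = (-9*(70 - 7) + 11)*(-1/7720) = (-9*63 + 11)*(-1/7720) = (-567 + 11)*(-1/7720) = -556*(-1/7720) = 139/1930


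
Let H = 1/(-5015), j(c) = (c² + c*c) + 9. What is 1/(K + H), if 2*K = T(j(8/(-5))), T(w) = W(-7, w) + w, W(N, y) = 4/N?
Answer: 351050/2378043 ≈ 0.14762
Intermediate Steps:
j(c) = 9 + 2*c² (j(c) = (c² + c²) + 9 = 2*c² + 9 = 9 + 2*c²)
H = -1/5015 ≈ -0.00019940
T(w) = -4/7 + w (T(w) = 4/(-7) + w = 4*(-⅐) + w = -4/7 + w)
K = 2371/350 (K = (-4/7 + (9 + 2*(8/(-5))²))/2 = (-4/7 + (9 + 2*(8*(-⅕))²))/2 = (-4/7 + (9 + 2*(-8/5)²))/2 = (-4/7 + (9 + 2*(64/25)))/2 = (-4/7 + (9 + 128/25))/2 = (-4/7 + 353/25)/2 = (½)*(2371/175) = 2371/350 ≈ 6.7743)
1/(K + H) = 1/(2371/350 - 1/5015) = 1/(2378043/351050) = 351050/2378043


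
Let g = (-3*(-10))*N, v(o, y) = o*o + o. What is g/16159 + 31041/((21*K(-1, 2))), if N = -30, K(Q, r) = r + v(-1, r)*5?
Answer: 167184573/226226 ≈ 739.02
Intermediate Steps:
v(o, y) = o + o² (v(o, y) = o² + o = o + o²)
K(Q, r) = r (K(Q, r) = r - (1 - 1)*5 = r - 1*0*5 = r + 0*5 = r + 0 = r)
g = -900 (g = -3*(-10)*(-30) = 30*(-30) = -900)
g/16159 + 31041/((21*K(-1, 2))) = -900/16159 + 31041/((21*2)) = -900*1/16159 + 31041/42 = -900/16159 + 31041*(1/42) = -900/16159 + 10347/14 = 167184573/226226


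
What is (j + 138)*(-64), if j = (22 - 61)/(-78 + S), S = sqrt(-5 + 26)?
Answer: -17914368/2021 - 832*sqrt(21)/2021 ≈ -8866.0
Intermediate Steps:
S = sqrt(21) ≈ 4.5826
j = -39/(-78 + sqrt(21)) (j = (22 - 61)/(-78 + sqrt(21)) = -39/(-78 + sqrt(21)) ≈ 0.53121)
(j + 138)*(-64) = ((1014/2021 + 13*sqrt(21)/2021) + 138)*(-64) = (279912/2021 + 13*sqrt(21)/2021)*(-64) = -17914368/2021 - 832*sqrt(21)/2021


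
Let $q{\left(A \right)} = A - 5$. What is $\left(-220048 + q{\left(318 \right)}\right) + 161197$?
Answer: $-58538$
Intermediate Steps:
$q{\left(A \right)} = -5 + A$ ($q{\left(A \right)} = A - 5 = -5 + A$)
$\left(-220048 + q{\left(318 \right)}\right) + 161197 = \left(-220048 + \left(-5 + 318\right)\right) + 161197 = \left(-220048 + 313\right) + 161197 = -219735 + 161197 = -58538$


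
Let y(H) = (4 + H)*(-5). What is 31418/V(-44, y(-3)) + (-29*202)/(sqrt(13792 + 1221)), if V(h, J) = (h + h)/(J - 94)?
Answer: 141381/4 - 5858*sqrt(15013)/15013 ≈ 35297.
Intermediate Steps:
y(H) = -20 - 5*H
V(h, J) = 2*h/(-94 + J) (V(h, J) = (2*h)/(-94 + J) = 2*h/(-94 + J))
31418/V(-44, y(-3)) + (-29*202)/(sqrt(13792 + 1221)) = 31418/((2*(-44)/(-94 + (-20 - 5*(-3))))) + (-29*202)/(sqrt(13792 + 1221)) = 31418/((2*(-44)/(-94 + (-20 + 15)))) - 5858*sqrt(15013)/15013 = 31418/((2*(-44)/(-94 - 5))) - 5858*sqrt(15013)/15013 = 31418/((2*(-44)/(-99))) - 5858*sqrt(15013)/15013 = 31418/((2*(-44)*(-1/99))) - 5858*sqrt(15013)/15013 = 31418/(8/9) - 5858*sqrt(15013)/15013 = 31418*(9/8) - 5858*sqrt(15013)/15013 = 141381/4 - 5858*sqrt(15013)/15013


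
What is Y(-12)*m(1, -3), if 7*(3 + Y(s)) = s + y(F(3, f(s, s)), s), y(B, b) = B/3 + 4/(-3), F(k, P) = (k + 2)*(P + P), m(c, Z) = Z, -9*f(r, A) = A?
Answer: 269/21 ≈ 12.810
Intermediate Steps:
f(r, A) = -A/9
F(k, P) = 2*P*(2 + k) (F(k, P) = (2 + k)*(2*P) = 2*P*(2 + k))
y(B, b) = -4/3 + B/3 (y(B, b) = B*(⅓) + 4*(-⅓) = B/3 - 4/3 = -4/3 + B/3)
Y(s) = -67/21 + 17*s/189 (Y(s) = -3 + (s + (-4/3 + (2*(-s/9)*(2 + 3))/3))/7 = -3 + (s + (-4/3 + (2*(-s/9)*5)/3))/7 = -3 + (s + (-4/3 + (-10*s/9)/3))/7 = -3 + (s + (-4/3 - 10*s/27))/7 = -3 + (-4/3 + 17*s/27)/7 = -3 + (-4/21 + 17*s/189) = -67/21 + 17*s/189)
Y(-12)*m(1, -3) = (-67/21 + (17/189)*(-12))*(-3) = (-67/21 - 68/63)*(-3) = -269/63*(-3) = 269/21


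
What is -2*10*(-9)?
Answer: 180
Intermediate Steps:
-2*10*(-9) = -20*(-9) = 180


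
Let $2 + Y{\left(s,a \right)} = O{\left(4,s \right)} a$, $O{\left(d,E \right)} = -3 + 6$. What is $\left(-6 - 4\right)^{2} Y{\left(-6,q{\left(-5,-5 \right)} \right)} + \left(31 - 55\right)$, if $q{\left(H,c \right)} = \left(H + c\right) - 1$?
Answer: $-3524$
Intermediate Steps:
$O{\left(d,E \right)} = 3$
$q{\left(H,c \right)} = -1 + H + c$
$Y{\left(s,a \right)} = -2 + 3 a$
$\left(-6 - 4\right)^{2} Y{\left(-6,q{\left(-5,-5 \right)} \right)} + \left(31 - 55\right) = \left(-6 - 4\right)^{2} \left(-2 + 3 \left(-1 - 5 - 5\right)\right) + \left(31 - 55\right) = \left(-10\right)^{2} \left(-2 + 3 \left(-11\right)\right) + \left(31 - 55\right) = 100 \left(-2 - 33\right) - 24 = 100 \left(-35\right) - 24 = -3500 - 24 = -3524$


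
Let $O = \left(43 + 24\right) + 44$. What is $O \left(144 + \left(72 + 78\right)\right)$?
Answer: $32634$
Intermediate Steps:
$O = 111$ ($O = 67 + 44 = 111$)
$O \left(144 + \left(72 + 78\right)\right) = 111 \left(144 + \left(72 + 78\right)\right) = 111 \left(144 + 150\right) = 111 \cdot 294 = 32634$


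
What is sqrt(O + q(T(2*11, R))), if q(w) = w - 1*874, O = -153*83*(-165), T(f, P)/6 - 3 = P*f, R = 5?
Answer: sqrt(2095139) ≈ 1447.5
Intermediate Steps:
T(f, P) = 18 + 6*P*f (T(f, P) = 18 + 6*(P*f) = 18 + 6*P*f)
O = 2095335 (O = -12699*(-165) = 2095335)
q(w) = -874 + w (q(w) = w - 874 = -874 + w)
sqrt(O + q(T(2*11, R))) = sqrt(2095335 + (-874 + (18 + 6*5*(2*11)))) = sqrt(2095335 + (-874 + (18 + 6*5*22))) = sqrt(2095335 + (-874 + (18 + 660))) = sqrt(2095335 + (-874 + 678)) = sqrt(2095335 - 196) = sqrt(2095139)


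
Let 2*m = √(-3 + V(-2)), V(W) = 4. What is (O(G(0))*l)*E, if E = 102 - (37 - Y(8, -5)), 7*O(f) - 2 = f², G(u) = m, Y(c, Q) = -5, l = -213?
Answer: -28755/7 ≈ -4107.9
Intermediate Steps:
m = ½ (m = √(-3 + 4)/2 = √1/2 = (½)*1 = ½ ≈ 0.50000)
G(u) = ½
O(f) = 2/7 + f²/7
E = 60 (E = 102 - (37 - 1*(-5)) = 102 - (37 + 5) = 102 - 1*42 = 102 - 42 = 60)
(O(G(0))*l)*E = ((2/7 + (½)²/7)*(-213))*60 = ((2/7 + (⅐)*(¼))*(-213))*60 = ((2/7 + 1/28)*(-213))*60 = ((9/28)*(-213))*60 = -1917/28*60 = -28755/7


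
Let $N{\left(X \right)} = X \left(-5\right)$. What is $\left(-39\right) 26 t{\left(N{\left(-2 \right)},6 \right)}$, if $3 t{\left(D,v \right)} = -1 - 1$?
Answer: $676$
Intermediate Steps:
$N{\left(X \right)} = - 5 X$
$t{\left(D,v \right)} = - \frac{2}{3}$ ($t{\left(D,v \right)} = \frac{-1 - 1}{3} = \frac{1}{3} \left(-2\right) = - \frac{2}{3}$)
$\left(-39\right) 26 t{\left(N{\left(-2 \right)},6 \right)} = \left(-39\right) 26 \left(- \frac{2}{3}\right) = \left(-1014\right) \left(- \frac{2}{3}\right) = 676$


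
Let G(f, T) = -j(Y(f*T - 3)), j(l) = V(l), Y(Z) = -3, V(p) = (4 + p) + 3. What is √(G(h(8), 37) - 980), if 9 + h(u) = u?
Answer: 2*I*√246 ≈ 31.369*I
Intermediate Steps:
h(u) = -9 + u
V(p) = 7 + p
j(l) = 7 + l
G(f, T) = -4 (G(f, T) = -(7 - 3) = -1*4 = -4)
√(G(h(8), 37) - 980) = √(-4 - 980) = √(-984) = 2*I*√246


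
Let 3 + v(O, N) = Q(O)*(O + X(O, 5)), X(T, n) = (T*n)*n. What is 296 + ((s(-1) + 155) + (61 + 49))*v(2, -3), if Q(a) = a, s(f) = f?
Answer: 26960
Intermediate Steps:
X(T, n) = T*n**2
v(O, N) = -3 + 26*O**2 (v(O, N) = -3 + O*(O + O*5**2) = -3 + O*(O + O*25) = -3 + O*(O + 25*O) = -3 + O*(26*O) = -3 + 26*O**2)
296 + ((s(-1) + 155) + (61 + 49))*v(2, -3) = 296 + ((-1 + 155) + (61 + 49))*(-3 + 26*2**2) = 296 + (154 + 110)*(-3 + 26*4) = 296 + 264*(-3 + 104) = 296 + 264*101 = 296 + 26664 = 26960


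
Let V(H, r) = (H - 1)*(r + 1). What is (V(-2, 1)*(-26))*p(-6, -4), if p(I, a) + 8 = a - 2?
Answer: -2184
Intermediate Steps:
V(H, r) = (1 + r)*(-1 + H) (V(H, r) = (-1 + H)*(1 + r) = (1 + r)*(-1 + H))
p(I, a) = -10 + a (p(I, a) = -8 + (a - 2) = -8 + (-2 + a) = -10 + a)
(V(-2, 1)*(-26))*p(-6, -4) = ((-1 - 2 - 1*1 - 2*1)*(-26))*(-10 - 4) = ((-1 - 2 - 1 - 2)*(-26))*(-14) = -6*(-26)*(-14) = 156*(-14) = -2184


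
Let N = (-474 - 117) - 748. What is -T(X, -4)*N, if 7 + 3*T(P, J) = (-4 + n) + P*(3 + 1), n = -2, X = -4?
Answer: -38831/3 ≈ -12944.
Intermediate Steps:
N = -1339 (N = -591 - 748 = -1339)
T(P, J) = -13/3 + 4*P/3 (T(P, J) = -7/3 + ((-4 - 2) + P*(3 + 1))/3 = -7/3 + (-6 + P*4)/3 = -7/3 + (-6 + 4*P)/3 = -7/3 + (-2 + 4*P/3) = -13/3 + 4*P/3)
-T(X, -4)*N = -(-13/3 + (4/3)*(-4))*(-1339) = -(-13/3 - 16/3)*(-1339) = -(-29)*(-1339)/3 = -1*38831/3 = -38831/3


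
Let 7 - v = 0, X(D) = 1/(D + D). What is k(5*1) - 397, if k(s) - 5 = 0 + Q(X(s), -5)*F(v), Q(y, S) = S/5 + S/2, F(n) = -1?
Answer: -777/2 ≈ -388.50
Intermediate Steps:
X(D) = 1/(2*D)
v = 7 (v = 7 - 1*0 = 7 + 0 = 7)
Q(y, S) = 7*S/10 (Q(y, S) = S*(⅕) + S*(½) = S/5 + S/2 = 7*S/10)
k(s) = 17/2 (k(s) = 5 + (0 + ((7/10)*(-5))*(-1)) = 5 + (0 - 7/2*(-1)) = 5 + (0 + 7/2) = 5 + 7/2 = 17/2)
k(5*1) - 397 = 17/2 - 397 = -777/2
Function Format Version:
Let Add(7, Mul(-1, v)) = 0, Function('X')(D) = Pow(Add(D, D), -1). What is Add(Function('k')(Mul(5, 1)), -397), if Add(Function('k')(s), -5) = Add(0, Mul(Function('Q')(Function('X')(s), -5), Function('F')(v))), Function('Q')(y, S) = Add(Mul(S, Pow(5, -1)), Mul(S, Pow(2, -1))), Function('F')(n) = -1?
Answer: Rational(-777, 2) ≈ -388.50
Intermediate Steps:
Function('X')(D) = Mul(Rational(1, 2), Pow(D, -1)) (Function('X')(D) = Pow(Mul(2, D), -1) = Mul(Rational(1, 2), Pow(D, -1)))
v = 7 (v = Add(7, Mul(-1, 0)) = Add(7, 0) = 7)
Function('Q')(y, S) = Mul(Rational(7, 10), S) (Function('Q')(y, S) = Add(Mul(S, Rational(1, 5)), Mul(S, Rational(1, 2))) = Add(Mul(Rational(1, 5), S), Mul(Rational(1, 2), S)) = Mul(Rational(7, 10), S))
Function('k')(s) = Rational(17, 2) (Function('k')(s) = Add(5, Add(0, Mul(Mul(Rational(7, 10), -5), -1))) = Add(5, Add(0, Mul(Rational(-7, 2), -1))) = Add(5, Add(0, Rational(7, 2))) = Add(5, Rational(7, 2)) = Rational(17, 2))
Add(Function('k')(Mul(5, 1)), -397) = Add(Rational(17, 2), -397) = Rational(-777, 2)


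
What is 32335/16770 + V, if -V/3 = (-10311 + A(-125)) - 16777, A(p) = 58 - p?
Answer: 270724577/3354 ≈ 80717.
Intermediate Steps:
V = 80715 (V = -3*((-10311 + (58 - 1*(-125))) - 16777) = -3*((-10311 + (58 + 125)) - 16777) = -3*((-10311 + 183) - 16777) = -3*(-10128 - 16777) = -3*(-26905) = 80715)
32335/16770 + V = 32335/16770 + 80715 = 32335*(1/16770) + 80715 = 6467/3354 + 80715 = 270724577/3354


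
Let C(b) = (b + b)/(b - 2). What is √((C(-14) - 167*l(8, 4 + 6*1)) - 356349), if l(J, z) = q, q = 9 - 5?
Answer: I*√1428061/2 ≈ 597.51*I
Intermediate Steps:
q = 4
C(b) = 2*b/(-2 + b) (C(b) = (2*b)/(-2 + b) = 2*b/(-2 + b))
l(J, z) = 4
√((C(-14) - 167*l(8, 4 + 6*1)) - 356349) = √((2*(-14)/(-2 - 14) - 167*4) - 356349) = √((2*(-14)/(-16) - 668) - 356349) = √((2*(-14)*(-1/16) - 668) - 356349) = √((7/4 - 668) - 356349) = √(-2665/4 - 356349) = √(-1428061/4) = I*√1428061/2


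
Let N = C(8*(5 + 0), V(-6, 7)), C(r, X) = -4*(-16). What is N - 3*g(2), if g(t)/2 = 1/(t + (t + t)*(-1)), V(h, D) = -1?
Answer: 67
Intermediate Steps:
g(t) = -2/t (g(t) = 2/(t + (t + t)*(-1)) = 2/(t + (2*t)*(-1)) = 2/(t - 2*t) = 2/((-t)) = 2*(-1/t) = -2/t)
C(r, X) = 64
N = 64
N - 3*g(2) = 64 - 3*(-2/2) = 64 - 3*(-2*½) = 64 - 3*(-1) = 64 - 1*(-3) = 64 + 3 = 67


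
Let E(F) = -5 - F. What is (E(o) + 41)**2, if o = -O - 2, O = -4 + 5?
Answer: 1521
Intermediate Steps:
O = 1
o = -3 (o = -1*1 - 2 = -1 - 2 = -3)
(E(o) + 41)**2 = ((-5 - 1*(-3)) + 41)**2 = ((-5 + 3) + 41)**2 = (-2 + 41)**2 = 39**2 = 1521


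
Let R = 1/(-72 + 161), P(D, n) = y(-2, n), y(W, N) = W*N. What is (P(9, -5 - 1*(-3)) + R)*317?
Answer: 113169/89 ≈ 1271.6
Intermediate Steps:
y(W, N) = N*W
P(D, n) = -2*n (P(D, n) = n*(-2) = -2*n)
R = 1/89 ≈ 0.011236
(P(9, -5 - 1*(-3)) + R)*317 = (-2*(-5 - 1*(-3)) + 1/89)*317 = (-2*(-5 + 3) + 1/89)*317 = (-2*(-2) + 1/89)*317 = (4 + 1/89)*317 = (357/89)*317 = 113169/89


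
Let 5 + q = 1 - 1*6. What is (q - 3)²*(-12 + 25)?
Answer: 2197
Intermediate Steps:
q = -10 (q = -5 + (1 - 1*6) = -5 + (1 - 6) = -5 - 5 = -10)
(q - 3)²*(-12 + 25) = (-10 - 3)²*(-12 + 25) = (-13)²*13 = 169*13 = 2197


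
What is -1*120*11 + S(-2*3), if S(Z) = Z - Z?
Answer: -1320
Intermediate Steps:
S(Z) = 0
-1*120*11 + S(-2*3) = -1*120*11 + 0 = -120*11 + 0 = -1320 + 0 = -1320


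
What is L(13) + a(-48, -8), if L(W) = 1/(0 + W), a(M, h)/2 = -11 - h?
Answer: -77/13 ≈ -5.9231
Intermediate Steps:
a(M, h) = -22 - 2*h (a(M, h) = 2*(-11 - h) = -22 - 2*h)
L(W) = 1/W
L(13) + a(-48, -8) = 1/13 + (-22 - 2*(-8)) = 1/13 + (-22 + 16) = 1/13 - 6 = -77/13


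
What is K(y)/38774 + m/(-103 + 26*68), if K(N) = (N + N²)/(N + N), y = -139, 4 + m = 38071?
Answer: 491964991/21519570 ≈ 22.861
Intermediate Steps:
m = 38067 (m = -4 + 38071 = 38067)
K(N) = (N + N²)/(2*N) (K(N) = (N + N²)/((2*N)) = (N + N²)*(1/(2*N)) = (N + N²)/(2*N))
K(y)/38774 + m/(-103 + 26*68) = (½ + (½)*(-139))/38774 + 38067/(-103 + 26*68) = (½ - 139/2)*(1/38774) + 38067/(-103 + 1768) = -69*1/38774 + 38067/1665 = -69/38774 + 38067*(1/1665) = -69/38774 + 12689/555 = 491964991/21519570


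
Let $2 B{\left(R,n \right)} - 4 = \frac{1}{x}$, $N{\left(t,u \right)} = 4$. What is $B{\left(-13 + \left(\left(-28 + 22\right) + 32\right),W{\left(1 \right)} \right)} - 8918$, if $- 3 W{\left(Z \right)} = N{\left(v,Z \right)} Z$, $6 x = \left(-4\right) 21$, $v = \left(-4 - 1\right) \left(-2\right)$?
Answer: $- \frac{249649}{28} \approx -8916.0$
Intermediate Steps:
$v = 10$ ($v = \left(-5\right) \left(-2\right) = 10$)
$x = -14$ ($x = \frac{\left(-4\right) 21}{6} = \frac{1}{6} \left(-84\right) = -14$)
$W{\left(Z \right)} = - \frac{4 Z}{3}$
$B{\left(R,n \right)} = \frac{55}{28}$ ($B{\left(R,n \right)} = 2 + \frac{1}{2 \left(-14\right)} = 2 + \frac{1}{2} \left(- \frac{1}{14}\right) = 2 - \frac{1}{28} = \frac{55}{28}$)
$B{\left(-13 + \left(\left(-28 + 22\right) + 32\right),W{\left(1 \right)} \right)} - 8918 = \frac{55}{28} - 8918 = - \frac{249649}{28}$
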